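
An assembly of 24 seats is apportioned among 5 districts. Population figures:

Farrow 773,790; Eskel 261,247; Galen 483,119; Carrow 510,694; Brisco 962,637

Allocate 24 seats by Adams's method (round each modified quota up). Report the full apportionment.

Farrow 6, Eskel 2, Galen 4, Carrow 4, Brisco 8

Standard divisor 2991487/24 ≈ 124645.292; standard quotas: Farrow 6.208, Eskel 2.096, Galen 3.876, Carrow 4.097, Brisco 7.723.
Rounding up gives 7, 3, 4, 5, 8 = 27 seats, so the divisor must be adjusted.
With modified divisor 134100: modified quotas Farrow 5.770, Eskel 1.948, Galen 3.603, Carrow 3.808, Brisco 7.179.
Rounding up: Farrow 6, Eskel 2, Galen 4, Carrow 4, Brisco 8 (total 24).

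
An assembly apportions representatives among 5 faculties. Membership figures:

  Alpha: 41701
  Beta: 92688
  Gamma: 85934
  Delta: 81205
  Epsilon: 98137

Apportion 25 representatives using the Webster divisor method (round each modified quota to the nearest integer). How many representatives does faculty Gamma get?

5

Standard divisor 399665/25 ≈ 15986.6; standard quotas: Alpha 2.608, Beta 5.798, Gamma 5.375, Delta 5.080, Epsilon 6.139.
Rounding to the nearest integer gives Alpha 3, Beta 6, Gamma 5, Delta 5, Epsilon 6 — total 25, matching the house size, so no adjustment is needed.
Gamma receives 5.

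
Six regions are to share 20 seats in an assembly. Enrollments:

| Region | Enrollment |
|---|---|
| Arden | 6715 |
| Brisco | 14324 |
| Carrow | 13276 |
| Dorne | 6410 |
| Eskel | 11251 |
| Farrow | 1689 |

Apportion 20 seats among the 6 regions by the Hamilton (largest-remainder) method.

Arden: 3, Brisco: 5, Carrow: 5, Dorne: 2, Eskel: 4, Farrow: 1

Standard divisor: 53665 ÷ 20 ≈ 2683.25.
Standard quotas: Arden 2.5026, Brisco 5.3383, Carrow 4.9477, Dorne 2.3889, Eskel 4.1930, Farrow 0.6295.
Lower quotas: Arden 2, Brisco 5, Carrow 4, Dorne 2, Eskel 4, Farrow 0 (sum 17, leaving 3 seats).
Remainders in descending order: Carrow 0.9477, Farrow 0.6295, Arden 0.5026, Dorne 0.3889, Brisco 0.3383, Eskel 0.1930.
The surplus seats go to Carrow, Farrow, Arden.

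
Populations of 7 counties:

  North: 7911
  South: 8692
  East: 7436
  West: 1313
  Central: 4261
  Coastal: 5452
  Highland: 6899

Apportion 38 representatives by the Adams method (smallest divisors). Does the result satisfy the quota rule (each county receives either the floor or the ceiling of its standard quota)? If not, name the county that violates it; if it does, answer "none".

Standard quotas: North 7.164, South 7.871, East 6.734, West 1.189, Central 3.858, Coastal 4.937, Highland 6.247.
Adams allocation: North 7, South 8, East 6, West 2, Central 4, Coastal 5, Highland 6.
Every allocation lies between the lower and upper quota.

none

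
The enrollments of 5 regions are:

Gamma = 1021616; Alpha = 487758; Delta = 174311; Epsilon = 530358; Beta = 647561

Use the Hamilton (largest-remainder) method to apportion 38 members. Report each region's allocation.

Gamma: 14, Alpha: 6, Delta: 2, Epsilon: 7, Beta: 9

The standard divisor is 2861604/38 ≈ 75305.368.
Standard quotas: Gamma 13.5663, Alpha 6.4771, Delta 2.3147, Epsilon 7.0428, Beta 8.5991.
Lower quotas: Gamma 13, Alpha 6, Delta 2, Epsilon 7, Beta 8 (sum 36, leaving 2 seats).
Remainders in descending order: Beta 0.5991, Gamma 0.5663, Alpha 0.4771, Delta 0.3147, Epsilon 0.0428.
Largest remainders: Beta, Gamma receive the extra seats.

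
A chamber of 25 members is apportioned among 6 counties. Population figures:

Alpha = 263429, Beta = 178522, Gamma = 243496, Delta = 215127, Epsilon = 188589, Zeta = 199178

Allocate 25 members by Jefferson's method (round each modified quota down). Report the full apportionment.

Alpha 5, Beta 3, Gamma 5, Delta 4, Epsilon 4, Zeta 4

Standard divisor 1288341/25 ≈ 51533.64; standard quotas: Alpha 5.112, Beta 3.464, Gamma 4.725, Delta 4.174, Epsilon 3.660, Zeta 3.865.
Rounding down gives 5, 3, 4, 4, 3, 3 = 22 seats, so the divisor must be adjusted.
With modified divisor 45900: modified quotas Alpha 5.739, Beta 3.889, Gamma 5.305, Delta 4.687, Epsilon 4.109, Zeta 4.339.
Rounding down: Alpha 5, Beta 3, Gamma 5, Delta 4, Epsilon 4, Zeta 4 (total 25).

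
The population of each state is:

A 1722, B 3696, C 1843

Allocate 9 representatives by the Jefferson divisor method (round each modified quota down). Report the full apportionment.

A 2, B 5, C 2

Standard divisor 7261/9 ≈ 806.778; standard quotas: A 2.134, B 4.581, C 2.284.
Rounding down gives 2, 4, 2 = 8 seats, so the divisor must be adjusted.
With modified divisor 700: modified quotas A 2.460, B 5.280, C 2.633.
Rounding down: A 2, B 5, C 2 (total 9).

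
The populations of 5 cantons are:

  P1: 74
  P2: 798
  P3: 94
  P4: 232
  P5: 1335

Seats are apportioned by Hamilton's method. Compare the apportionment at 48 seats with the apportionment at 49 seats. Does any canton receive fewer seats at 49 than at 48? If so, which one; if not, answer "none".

P1

At 48 seats: P1 2, P2 15, P3 2, P4 4, P5 25.
At 49 seats: P1 1, P2 15, P3 2, P4 5, P5 26.
P1 drops from 2 to 1.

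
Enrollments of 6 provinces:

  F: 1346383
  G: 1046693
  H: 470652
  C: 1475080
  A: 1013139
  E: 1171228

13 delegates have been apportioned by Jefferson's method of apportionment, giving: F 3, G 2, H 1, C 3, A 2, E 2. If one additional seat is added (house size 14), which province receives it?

E

Priority for the next seat is population ÷ (current seats + 1).
Priorities: F 336595.750, G 348897.667, H 235326.000, C 368770.000, A 337713.000, E 390409.333.
Highest priority: E.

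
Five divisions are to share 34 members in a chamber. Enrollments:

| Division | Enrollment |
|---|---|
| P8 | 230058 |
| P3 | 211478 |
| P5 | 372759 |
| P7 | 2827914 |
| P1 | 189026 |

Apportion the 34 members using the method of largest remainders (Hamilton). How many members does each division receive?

P8 2, P3 2, P5 3, P7 25, P1 2

The standard divisor is 3831235/34 ≈ 112683.382.
Standard quotas: P8 2.0416, P3 1.8767, P5 3.3080, P7 25.0961, P1 1.6775.
Lower quotas: P8 2, P3 1, P5 3, P7 25, P1 1 (sum 32, leaving 2 seats).
Remainders in descending order: P3 0.8767, P1 0.6775, P5 0.3080, P7 0.0961, P8 0.0416.
The surplus seats go to P3, P1.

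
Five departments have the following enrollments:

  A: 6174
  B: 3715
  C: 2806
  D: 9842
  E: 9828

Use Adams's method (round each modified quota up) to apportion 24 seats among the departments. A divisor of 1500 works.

A=5, B=3, C=2, D=7, E=7

With modified divisor 1500: modified quotas A 4.116, B 2.477, C 1.871, D 6.561, E 6.552.
Rounding up: A 5, B 3, C 2, D 7, E 7 (total 24).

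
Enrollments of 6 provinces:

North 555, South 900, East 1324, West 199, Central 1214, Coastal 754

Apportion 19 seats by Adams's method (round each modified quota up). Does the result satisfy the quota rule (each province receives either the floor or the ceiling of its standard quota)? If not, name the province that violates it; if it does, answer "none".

Standard quotas: North 2.132, South 3.457, East 5.086, West 0.764, Central 4.664, Coastal 2.896.
Adams allocation: North 2, South 3, East 5, West 1, Central 5, Coastal 3.
Every allocation lies between the lower and upper quota.

none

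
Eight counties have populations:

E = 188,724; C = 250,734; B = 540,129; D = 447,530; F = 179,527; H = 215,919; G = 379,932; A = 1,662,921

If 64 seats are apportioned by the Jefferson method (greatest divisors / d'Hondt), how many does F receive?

Standard divisor 3865416/64 ≈ 60397.125; standard quotas: E 3.125, C 4.151, B 8.943, D 7.410, F 2.972, H 3.575, G 6.291, A 27.533.
Rounding down gives 3, 4, 8, 7, 2, 3, 6, 27 = 60 seats, so the divisor must be adjusted.
With modified divisor 56600: modified quotas E 3.334, C 4.430, B 9.543, D 7.907, F 3.172, H 3.815, G 6.713, A 29.380.
Rounding down: E 3, C 4, B 9, D 7, F 3, H 3, G 6, A 29 (total 64).
F receives 3.

3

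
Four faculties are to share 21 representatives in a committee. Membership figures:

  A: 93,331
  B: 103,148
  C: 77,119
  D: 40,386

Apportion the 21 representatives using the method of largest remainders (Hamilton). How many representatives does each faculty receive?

Total 313984; standard divisor 313984/21 ≈ 14951.619.
Standard quotas: A 6.2422, B 6.8988, C 5.1579, D 2.7011.
Lower quotas: A 6, B 6, C 5, D 2 (sum 19, leaving 2 seats).
Remainders in descending order: B 0.8988, D 0.7011, A 0.2422, C 0.1579.
The surplus seats go to B, D.

A=6, B=7, C=5, D=3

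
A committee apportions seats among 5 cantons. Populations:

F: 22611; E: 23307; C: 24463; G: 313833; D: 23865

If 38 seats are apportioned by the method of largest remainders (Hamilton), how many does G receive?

The standard divisor is 408079/38 ≈ 10738.921.
Standard quotas: F 2.1055, E 2.1703, C 2.2780, G 29.2239, D 2.2223.
Lower quotas: F 2, E 2, C 2, G 29, D 2 (sum 37, leaving 1 seat).
Remainders in descending order: C 0.2780, G 0.2239, D 0.2223, E 0.1703, F 0.1055.
Largest remainder: C receives the extra seat.
G receives 29.

29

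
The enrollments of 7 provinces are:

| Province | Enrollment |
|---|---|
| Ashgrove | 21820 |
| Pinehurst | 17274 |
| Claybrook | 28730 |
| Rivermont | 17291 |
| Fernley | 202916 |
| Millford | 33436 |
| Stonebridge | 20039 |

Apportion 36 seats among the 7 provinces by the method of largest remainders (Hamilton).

Ashgrove=2, Pinehurst=2, Claybrook=3, Rivermont=2, Fernley=21, Millford=4, Stonebridge=2

Standard divisor: 341506 ÷ 36 ≈ 9486.278.
Standard quotas: Ashgrove 2.3002, Pinehurst 1.8209, Claybrook 3.0286, Rivermont 1.8227, Fernley 21.3905, Millford 3.5247, Stonebridge 2.1124.
Lower quotas: Ashgrove 2, Pinehurst 1, Claybrook 3, Rivermont 1, Fernley 21, Millford 3, Stonebridge 2 (sum 33, leaving 3 seats).
Remainders in descending order: Rivermont 0.8227, Pinehurst 0.8209, Millford 0.5247, Fernley 0.3905, Ashgrove 0.3002, Stonebridge 0.1124, Claybrook 0.0286.
Largest remainders: Rivermont, Pinehurst, Millford receive the extra seats.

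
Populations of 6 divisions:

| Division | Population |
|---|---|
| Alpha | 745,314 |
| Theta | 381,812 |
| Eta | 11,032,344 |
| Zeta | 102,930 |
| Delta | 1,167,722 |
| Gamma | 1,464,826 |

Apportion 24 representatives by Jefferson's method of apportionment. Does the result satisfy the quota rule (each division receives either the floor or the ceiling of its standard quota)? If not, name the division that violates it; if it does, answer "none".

Eta

Standard quotas: Alpha 1.201, Theta 0.615, Eta 17.776, Zeta 0.166, Delta 1.882, Gamma 2.360.
Jefferson allocation: Alpha 1, Theta 0, Eta 19, Zeta 0, Delta 2, Gamma 2.
Eta has quota 17.776 (lower 17, upper 18) but receives 19 — outside the quota interval.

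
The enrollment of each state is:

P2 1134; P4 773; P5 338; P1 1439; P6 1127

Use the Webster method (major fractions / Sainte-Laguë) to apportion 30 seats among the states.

Standard divisor 4811/30 ≈ 160.367; standard quotas: P2 7.071, P4 4.820, P5 2.108, P1 8.973, P6 7.028.
Rounding to the nearest integer gives P2 7, P4 5, P5 2, P1 9, P6 7 — total 30, matching the house size, so no adjustment is needed.

P2 7; P4 5; P5 2; P1 9; P6 7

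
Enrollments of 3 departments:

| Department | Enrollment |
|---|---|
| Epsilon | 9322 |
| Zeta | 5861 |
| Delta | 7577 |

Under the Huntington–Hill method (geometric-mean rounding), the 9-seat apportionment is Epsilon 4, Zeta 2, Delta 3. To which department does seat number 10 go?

Zeta

Priority for the next seat is population ÷ (√(s·(s+1))).
Priorities: Epsilon 2084.463, Zeta 2392.743, Delta 2187.291.
Highest priority: Zeta.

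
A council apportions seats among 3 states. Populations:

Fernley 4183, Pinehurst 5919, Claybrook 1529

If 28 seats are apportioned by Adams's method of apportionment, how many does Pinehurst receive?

Standard divisor 11631/28 ≈ 415.393; standard quotas: Fernley 10.070, Pinehurst 14.249, Claybrook 3.681.
Rounding up gives 11, 15, 4 = 30 seats, so the divisor must be adjusted.
With modified divisor 440: modified quotas Fernley 9.507, Pinehurst 13.452, Claybrook 3.475.
Rounding up: Fernley 10, Pinehurst 14, Claybrook 4 (total 28).
Pinehurst receives 14.

14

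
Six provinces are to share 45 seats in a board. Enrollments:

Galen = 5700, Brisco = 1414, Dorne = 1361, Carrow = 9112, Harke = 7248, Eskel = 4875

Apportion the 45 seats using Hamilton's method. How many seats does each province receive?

Standard divisor: 29710 ÷ 45 ≈ 660.222.
Standard quotas: Galen 8.6335, Brisco 2.1417, Dorne 2.0614, Carrow 13.8014, Harke 10.9781, Eskel 7.3839.
Lower quotas: Galen 8, Brisco 2, Dorne 2, Carrow 13, Harke 10, Eskel 7 (sum 42, leaving 3 seats).
Remainders in descending order: Harke 0.9781, Carrow 0.8014, Galen 0.6335, Eskel 0.3839, Brisco 0.1417, Dorne 0.0614.
Largest remainders: Harke, Carrow, Galen receive the extra seats.

Galen: 9, Brisco: 2, Dorne: 2, Carrow: 14, Harke: 11, Eskel: 7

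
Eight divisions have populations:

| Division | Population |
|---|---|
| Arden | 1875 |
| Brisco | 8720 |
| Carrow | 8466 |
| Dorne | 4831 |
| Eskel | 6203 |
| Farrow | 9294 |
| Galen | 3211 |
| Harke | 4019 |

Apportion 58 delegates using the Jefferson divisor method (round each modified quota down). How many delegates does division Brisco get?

Standard divisor 46619/58 ≈ 803.776; standard quotas: Arden 2.333, Brisco 10.849, Carrow 10.533, Dorne 6.010, Eskel 7.717, Farrow 11.563, Galen 3.995, Harke 5.000.
Rounding down gives 2, 10, 10, 6, 7, 11, 3, 5 = 54 seats, so the divisor must be adjusted.
With modified divisor 772: modified quotas Arden 2.429, Brisco 11.295, Carrow 10.966, Dorne 6.258, Eskel 8.035, Farrow 12.039, Galen 4.159, Harke 5.206.
Rounding down: Arden 2, Brisco 11, Carrow 10, Dorne 6, Eskel 8, Farrow 12, Galen 4, Harke 5 (total 58).
Brisco receives 11.

11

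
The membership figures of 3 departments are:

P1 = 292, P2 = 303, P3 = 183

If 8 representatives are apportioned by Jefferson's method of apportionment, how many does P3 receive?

Standard divisor 778/8 ≈ 97.25; standard quotas: P1 3.003, P2 3.116, P3 1.882.
Rounding down gives 3, 3, 1 = 7 seats, so the divisor must be adjusted.
With modified divisor 80: modified quotas P1 3.650, P2 3.788, P3 2.288.
Rounding down: P1 3, P2 3, P3 2 (total 8).
P3 receives 2.

2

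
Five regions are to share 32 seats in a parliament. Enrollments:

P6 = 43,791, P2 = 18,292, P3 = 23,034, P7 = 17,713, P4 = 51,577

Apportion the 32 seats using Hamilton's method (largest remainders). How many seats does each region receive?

The standard divisor is 154407/32 ≈ 4825.219.
Standard quotas: P6 9.0754, P2 3.7909, P3 4.7737, P7 3.6709, P4 10.6890.
Lower quotas: P6 9, P2 3, P3 4, P7 3, P4 10 (sum 29, leaving 3 seats).
Remainders in descending order: P2 0.7909, P3 0.7737, P4 0.6890, P7 0.6709, P6 0.0754.
The surplus seats go to P2, P3, P4.

P6 9, P2 4, P3 5, P7 3, P4 11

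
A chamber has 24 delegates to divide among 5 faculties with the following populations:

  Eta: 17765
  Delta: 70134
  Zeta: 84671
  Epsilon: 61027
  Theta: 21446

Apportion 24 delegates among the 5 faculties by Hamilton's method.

Eta 2; Delta 6; Zeta 8; Epsilon 6; Theta 2

Total 255043; standard divisor 255043/24 ≈ 10626.792.
Standard quotas: Eta 1.6717, Delta 6.5997, Zeta 7.9677, Epsilon 5.7427, Theta 2.0181.
Lower quotas: Eta 1, Delta 6, Zeta 7, Epsilon 5, Theta 2 (sum 21, leaving 3 seats).
Remainders in descending order: Zeta 0.9677, Epsilon 0.7427, Eta 0.6717, Delta 0.5997, Theta 0.0181.
The surplus seats go to Zeta, Epsilon, Eta.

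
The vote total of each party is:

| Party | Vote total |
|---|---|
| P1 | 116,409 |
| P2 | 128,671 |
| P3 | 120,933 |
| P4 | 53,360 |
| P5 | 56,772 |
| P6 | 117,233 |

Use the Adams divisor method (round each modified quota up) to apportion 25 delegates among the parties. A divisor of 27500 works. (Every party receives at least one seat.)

P1=5; P2=5; P3=5; P4=2; P5=3; P6=5

With modified divisor 27500: modified quotas P1 4.233, P2 4.679, P3 4.398, P4 1.940, P5 2.064, P6 4.263.
Rounding up: P1 5, P2 5, P3 5, P4 2, P5 3, P6 5 (total 25).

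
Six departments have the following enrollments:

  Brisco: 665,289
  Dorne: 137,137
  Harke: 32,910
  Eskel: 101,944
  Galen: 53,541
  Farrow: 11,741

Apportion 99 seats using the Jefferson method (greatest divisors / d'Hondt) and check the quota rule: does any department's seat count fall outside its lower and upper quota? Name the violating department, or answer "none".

Standard quotas: Brisco 65.695, Dorne 13.542, Harke 3.250, Eskel 10.067, Galen 5.287, Farrow 1.159.
Jefferson allocation: Brisco 67, Dorne 13, Harke 3, Eskel 10, Galen 5, Farrow 1.
Brisco has quota 65.695 (lower 65, upper 66) but receives 67 — outside the quota interval.

Brisco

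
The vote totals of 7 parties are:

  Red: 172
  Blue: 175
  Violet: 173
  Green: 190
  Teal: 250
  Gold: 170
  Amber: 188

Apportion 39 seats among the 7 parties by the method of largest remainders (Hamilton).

Red=5, Blue=5, Violet=5, Green=6, Teal=7, Gold=5, Amber=6

Standard divisor: 1318 ÷ 39 ≈ 33.795.
Standard quotas: Red 5.090, Blue 5.178, Violet 5.119, Green 5.622, Teal 7.398, Gold 5.030, Amber 5.563.
Lower quotas: Red 5, Blue 5, Violet 5, Green 5, Teal 7, Gold 5, Amber 5 (sum 37, leaving 2 seats).
Remainders in descending order: Green 0.622, Amber 0.563, Teal 0.398, Blue 0.178, Violet 0.119, Red 0.090, Gold 0.030.
Largest remainders: Green, Amber receive the extra seats.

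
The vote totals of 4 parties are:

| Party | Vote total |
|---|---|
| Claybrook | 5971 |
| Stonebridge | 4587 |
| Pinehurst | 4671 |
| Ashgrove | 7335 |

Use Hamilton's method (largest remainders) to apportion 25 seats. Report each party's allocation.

Claybrook 7, Stonebridge 5, Pinehurst 5, Ashgrove 8

Standard divisor: 22564 ÷ 25 ≈ 902.56.
Standard quotas: Claybrook 6.6156, Stonebridge 5.0822, Pinehurst 5.1753, Ashgrove 8.1269.
Lower quotas: Claybrook 6, Stonebridge 5, Pinehurst 5, Ashgrove 8 (sum 24, leaving 1 seat).
Remainders in descending order: Claybrook 0.6156, Pinehurst 0.1753, Ashgrove 0.1269, Stonebridge 0.0822.
Largest remainder: Claybrook receives the extra seat.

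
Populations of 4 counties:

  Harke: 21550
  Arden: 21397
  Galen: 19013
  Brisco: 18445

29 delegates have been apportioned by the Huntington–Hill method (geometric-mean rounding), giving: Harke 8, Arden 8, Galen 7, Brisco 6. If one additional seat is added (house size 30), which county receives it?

Brisco

Priority for the next seat is population ÷ (√(s·(s+1))).
Priorities: Harke 2539.692, Arden 2521.661, Galen 2540.719, Brisco 2846.125.
Highest priority: Brisco.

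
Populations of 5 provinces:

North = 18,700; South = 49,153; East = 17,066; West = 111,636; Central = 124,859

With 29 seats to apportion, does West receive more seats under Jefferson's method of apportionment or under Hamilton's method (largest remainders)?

Jefferson

Jefferson: North 1, South 4, East 1, West 11, Central 12.
Hamilton: North 2, South 4, East 2, West 10, Central 11.
West gets 11 under Jefferson and 10 under Hamilton.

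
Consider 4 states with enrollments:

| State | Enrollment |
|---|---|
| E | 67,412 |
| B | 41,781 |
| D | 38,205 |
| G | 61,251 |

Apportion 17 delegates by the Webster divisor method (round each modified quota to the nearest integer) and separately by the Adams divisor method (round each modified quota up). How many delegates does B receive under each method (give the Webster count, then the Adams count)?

Webster: E 6, B 3, D 3, G 5.
Adams: E 5, B 4, D 3, G 5.
B gets 3 under Webster and 4 under Adams.

3 and 4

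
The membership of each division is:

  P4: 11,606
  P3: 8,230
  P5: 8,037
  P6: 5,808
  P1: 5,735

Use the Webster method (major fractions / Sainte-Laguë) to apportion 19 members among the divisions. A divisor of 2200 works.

P4 5, P3 4, P5 4, P6 3, P1 3

With modified divisor 2200: modified quotas P4 5.275, P3 3.741, P5 3.653, P6 2.640, P1 2.607.
Rounding to the nearest integer: P4 5, P3 4, P5 4, P6 3, P1 3 (total 19).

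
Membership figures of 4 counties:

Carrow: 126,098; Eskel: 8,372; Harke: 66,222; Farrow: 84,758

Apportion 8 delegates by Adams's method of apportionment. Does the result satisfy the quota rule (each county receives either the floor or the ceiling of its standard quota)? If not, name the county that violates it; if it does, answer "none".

none

Standard quotas: Carrow 3.534, Eskel 0.235, Harke 1.856, Farrow 2.375.
Adams allocation: Carrow 3, Eskel 1, Harke 2, Farrow 2.
Every allocation lies between the lower and upper quota.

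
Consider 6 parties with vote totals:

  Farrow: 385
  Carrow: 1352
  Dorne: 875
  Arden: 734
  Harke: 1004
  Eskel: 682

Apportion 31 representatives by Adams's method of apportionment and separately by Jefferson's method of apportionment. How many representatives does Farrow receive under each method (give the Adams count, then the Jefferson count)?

Adams: Farrow 3, Carrow 8, Dorne 5, Arden 5, Harke 6, Eskel 4.
Jefferson: Farrow 2, Carrow 9, Dorne 5, Arden 5, Harke 6, Eskel 4.
Farrow gets 3 under Adams and 2 under Jefferson.

3 and 2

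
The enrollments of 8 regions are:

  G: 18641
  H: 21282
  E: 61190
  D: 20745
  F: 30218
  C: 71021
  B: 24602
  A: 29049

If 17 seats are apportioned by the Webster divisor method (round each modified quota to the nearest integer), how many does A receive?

2

Standard divisor 276748/17 ≈ 16279.294; standard quotas: G 1.145, H 1.307, E 3.759, D 1.274, F 1.856, C 4.363, B 1.511, A 1.784.
Rounding to the nearest integer gives G 1, H 1, E 4, D 1, F 2, C 4, B 2, A 2 — total 17, matching the house size, so no adjustment is needed.
A receives 2.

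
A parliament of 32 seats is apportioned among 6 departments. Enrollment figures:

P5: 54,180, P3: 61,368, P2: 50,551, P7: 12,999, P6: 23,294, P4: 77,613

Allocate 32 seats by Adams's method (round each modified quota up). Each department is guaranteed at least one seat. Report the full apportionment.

Standard divisor 280005/32 ≈ 8750.156; standard quotas: P5 6.192, P3 7.013, P2 5.777, P7 1.486, P6 2.662, P4 8.870.
Rounding up gives 7, 8, 6, 2, 3, 9 = 35 seats, so the divisor must be adjusted.
With modified divisor 9900: modified quotas P5 5.473, P3 6.199, P2 5.106, P7 1.313, P6 2.353, P4 7.840.
Rounding up: P5 6, P3 7, P2 6, P7 2, P6 3, P4 8 (total 32).

P5=6, P3=7, P2=6, P7=2, P6=3, P4=8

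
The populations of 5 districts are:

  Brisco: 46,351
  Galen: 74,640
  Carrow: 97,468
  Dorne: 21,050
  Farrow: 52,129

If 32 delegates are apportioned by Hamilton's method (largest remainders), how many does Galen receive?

Standard divisor: 291638 ÷ 32 ≈ 9113.688.
Standard quotas: Brisco 5.0859, Galen 8.1899, Carrow 10.6947, Dorne 2.3097, Farrow 5.7199.
Lower quotas: Brisco 5, Galen 8, Carrow 10, Dorne 2, Farrow 5 (sum 30, leaving 2 seats).
Remainders in descending order: Farrow 0.7199, Carrow 0.6947, Dorne 0.3097, Galen 0.1899, Brisco 0.0859.
The surplus seats go to Farrow, Carrow.
Galen receives 8.

8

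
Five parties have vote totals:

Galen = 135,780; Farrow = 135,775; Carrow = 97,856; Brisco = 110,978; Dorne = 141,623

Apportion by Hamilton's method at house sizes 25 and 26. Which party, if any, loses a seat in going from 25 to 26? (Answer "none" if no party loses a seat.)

Brisco

At 25 seats: Galen 5, Farrow 5, Carrow 4, Brisco 5, Dorne 6.
At 26 seats: Galen 6, Farrow 6, Carrow 4, Brisco 4, Dorne 6.
Brisco drops from 5 to 4.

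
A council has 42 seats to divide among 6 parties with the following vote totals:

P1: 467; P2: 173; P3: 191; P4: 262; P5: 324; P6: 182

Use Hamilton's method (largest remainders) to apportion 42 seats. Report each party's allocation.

P1 12, P2 5, P3 5, P4 7, P5 8, P6 5

Standard divisor: 1599 ÷ 42 ≈ 38.071.
Standard quotas: P1 12.266, P2 4.544, P3 5.017, P4 6.882, P5 8.510, P6 4.780.
Lower quotas: P1 12, P2 4, P3 5, P4 6, P5 8, P6 4 (sum 39, leaving 3 seats).
Remainders in descending order: P4 0.882, P6 0.780, P2 0.544, P5 0.510, P1 0.266, P3 0.017.
Largest remainders: P4, P6, P2 receive the extra seats.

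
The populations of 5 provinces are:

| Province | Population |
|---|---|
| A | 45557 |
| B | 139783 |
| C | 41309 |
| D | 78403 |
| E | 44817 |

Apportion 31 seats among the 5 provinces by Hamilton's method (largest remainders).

A 4, B 12, C 4, D 7, E 4

Total 349869; standard divisor 349869/31 ≈ 11286.097.
Standard quotas: A 4.0366, B 12.3854, C 3.6602, D 6.9469, E 3.9710.
Lower quotas: A 4, B 12, C 3, D 6, E 3 (sum 28, leaving 3 seats).
Remainders in descending order: E 0.9710, D 0.9469, C 0.6602, B 0.3854, A 0.0366.
Largest remainders: E, D, C receive the extra seats.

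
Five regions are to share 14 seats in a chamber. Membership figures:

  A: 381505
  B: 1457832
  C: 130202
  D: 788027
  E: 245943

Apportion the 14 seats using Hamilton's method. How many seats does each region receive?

A 2; B 7; C 0; D 4; E 1

Standard divisor: 3003509 ÷ 14 ≈ 214536.357.
Standard quotas: A 1.7783, B 6.7953, C 0.6069, D 3.6732, E 1.1464.
Lower quotas: A 1, B 6, C 0, D 3, E 1 (sum 11, leaving 3 seats).
Remainders in descending order: B 0.7953, A 0.7783, D 0.6732, C 0.6069, E 0.1464.
Largest remainders: B, A, D receive the extra seats.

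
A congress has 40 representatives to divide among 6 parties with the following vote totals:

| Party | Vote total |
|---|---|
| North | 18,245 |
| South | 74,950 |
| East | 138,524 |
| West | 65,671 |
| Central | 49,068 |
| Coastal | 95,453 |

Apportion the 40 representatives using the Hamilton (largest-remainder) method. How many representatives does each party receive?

Total 441911; standard divisor 441911/40 ≈ 11047.775.
Standard quotas: North 1.6515, South 6.7842, East 12.5386, West 5.9443, Central 4.4414, Coastal 8.6400.
Lower quotas: North 1, South 6, East 12, West 5, Central 4, Coastal 8 (sum 36, leaving 4 seats).
Remainders in descending order: West 0.9443, South 0.7842, North 0.6515, Coastal 0.6400, East 0.5386, Central 0.4414.
Largest remainders: West, South, North, Coastal receive the extra seats.

North 2, South 7, East 12, West 6, Central 4, Coastal 9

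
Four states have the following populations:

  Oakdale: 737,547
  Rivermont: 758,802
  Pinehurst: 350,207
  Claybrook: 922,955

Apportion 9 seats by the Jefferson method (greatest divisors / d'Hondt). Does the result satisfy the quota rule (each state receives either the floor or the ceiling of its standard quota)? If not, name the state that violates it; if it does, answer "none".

Standard quotas: Oakdale 2.397, Rivermont 2.466, Pinehurst 1.138, Claybrook 2.999.
Jefferson allocation: Oakdale 2, Rivermont 3, Pinehurst 1, Claybrook 3.
Every allocation lies between the lower and upper quota.

none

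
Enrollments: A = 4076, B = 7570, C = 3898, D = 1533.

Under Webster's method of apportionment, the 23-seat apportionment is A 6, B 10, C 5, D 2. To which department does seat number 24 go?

Priority for the next seat is population ÷ (current seats + 0.5).
Priorities: A 627.077, B 720.952, C 708.727, D 613.200.
Highest priority: B.

B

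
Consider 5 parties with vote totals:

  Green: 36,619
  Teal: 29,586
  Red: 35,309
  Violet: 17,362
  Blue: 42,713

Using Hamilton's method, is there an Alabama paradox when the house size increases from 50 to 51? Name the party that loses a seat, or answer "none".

Violet

At 50 seats: Green 11, Teal 9, Red 11, Violet 6, Blue 13.
At 51 seats: Green 12, Teal 9, Red 11, Violet 5, Blue 14.
Violet drops from 6 to 5.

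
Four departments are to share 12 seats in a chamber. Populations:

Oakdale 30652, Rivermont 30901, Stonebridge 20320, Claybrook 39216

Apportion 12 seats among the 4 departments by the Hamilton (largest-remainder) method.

Oakdale=3, Rivermont=3, Stonebridge=2, Claybrook=4

The standard divisor is 121089/12 ≈ 10090.75.
Standard quotas: Oakdale 3.0376, Rivermont 3.0623, Stonebridge 2.0137, Claybrook 3.8863.
Lower quotas: Oakdale 3, Rivermont 3, Stonebridge 2, Claybrook 3 (sum 11, leaving 1 seat).
Remainders in descending order: Claybrook 0.8863, Rivermont 0.0623, Oakdale 0.0376, Stonebridge 0.0137.
Largest remainder: Claybrook receives the extra seat.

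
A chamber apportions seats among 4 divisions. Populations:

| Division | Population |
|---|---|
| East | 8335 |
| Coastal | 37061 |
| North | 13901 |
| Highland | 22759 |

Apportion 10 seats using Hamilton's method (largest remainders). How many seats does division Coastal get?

4

Total 82056; standard divisor 82056/10 ≈ 8205.6.
Standard quotas: East 1.0158, Coastal 4.5165, North 1.6941, Highland 2.7736.
Lower quotas: East 1, Coastal 4, North 1, Highland 2 (sum 8, leaving 2 seats).
Remainders in descending order: Highland 0.7736, North 0.6941, Coastal 0.5165, East 0.0158.
The surplus seats go to Highland, North.
Coastal receives 4.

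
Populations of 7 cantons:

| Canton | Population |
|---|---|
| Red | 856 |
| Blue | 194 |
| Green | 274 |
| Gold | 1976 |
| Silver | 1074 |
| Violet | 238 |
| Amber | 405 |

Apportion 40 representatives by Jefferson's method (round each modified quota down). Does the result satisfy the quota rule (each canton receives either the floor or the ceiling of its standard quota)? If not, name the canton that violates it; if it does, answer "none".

Standard quotas: Red 6.825, Blue 1.547, Green 2.185, Gold 15.754, Silver 8.563, Violet 1.898, Amber 3.229.
Jefferson allocation: Red 7, Blue 1, Green 2, Gold 16, Silver 9, Violet 2, Amber 3.
Every allocation lies between the lower and upper quota.

none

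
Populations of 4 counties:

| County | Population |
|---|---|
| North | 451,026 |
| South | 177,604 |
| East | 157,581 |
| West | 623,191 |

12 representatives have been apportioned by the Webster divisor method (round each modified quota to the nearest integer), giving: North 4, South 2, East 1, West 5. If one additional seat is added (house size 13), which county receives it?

West

Priority for the next seat is population ÷ (current seats + 0.5).
Priorities: North 100228.000, South 71041.600, East 105054.000, West 113307.455.
Highest priority: West.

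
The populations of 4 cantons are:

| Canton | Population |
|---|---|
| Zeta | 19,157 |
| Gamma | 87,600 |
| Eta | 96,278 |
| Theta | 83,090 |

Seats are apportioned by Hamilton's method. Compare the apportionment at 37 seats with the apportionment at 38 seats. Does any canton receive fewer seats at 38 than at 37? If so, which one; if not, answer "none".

At 37 seats: Zeta 3, Gamma 11, Eta 12, Theta 11.
At 38 seats: Zeta 2, Gamma 12, Eta 13, Theta 11.
Zeta drops from 3 to 2.

Zeta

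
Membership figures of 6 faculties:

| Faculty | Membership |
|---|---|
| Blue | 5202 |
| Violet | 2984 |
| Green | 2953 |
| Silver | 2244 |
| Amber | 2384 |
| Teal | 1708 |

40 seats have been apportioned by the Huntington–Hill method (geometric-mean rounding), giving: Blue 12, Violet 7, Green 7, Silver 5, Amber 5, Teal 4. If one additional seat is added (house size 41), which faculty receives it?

Amber

Priority for the next seat is population ÷ (√(s·(s+1))).
Priorities: Blue 416.493, Violet 398.754, Green 394.611, Silver 409.696, Amber 435.257, Teal 381.920.
Highest priority: Amber.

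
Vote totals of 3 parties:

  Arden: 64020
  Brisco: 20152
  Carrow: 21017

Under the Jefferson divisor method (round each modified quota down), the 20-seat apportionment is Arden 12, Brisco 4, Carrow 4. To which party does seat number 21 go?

Priority for the next seat is population ÷ (current seats + 1).
Priorities: Arden 4924.615, Brisco 4030.400, Carrow 4203.400.
Highest priority: Arden.

Arden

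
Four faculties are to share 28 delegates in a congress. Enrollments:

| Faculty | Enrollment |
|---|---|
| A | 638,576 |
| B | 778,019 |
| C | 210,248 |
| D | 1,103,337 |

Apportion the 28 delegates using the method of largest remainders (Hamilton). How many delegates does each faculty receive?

A 7; B 8; C 2; D 11

The standard divisor is 2730180/28 ≈ 97506.429.
Standard quotas: A 6.5491, B 7.9792, C 2.1562, D 11.3155.
Lower quotas: A 6, B 7, C 2, D 11 (sum 26, leaving 2 seats).
Remainders in descending order: B 0.9792, A 0.5491, D 0.3155, C 0.1562.
The surplus seats go to B, A.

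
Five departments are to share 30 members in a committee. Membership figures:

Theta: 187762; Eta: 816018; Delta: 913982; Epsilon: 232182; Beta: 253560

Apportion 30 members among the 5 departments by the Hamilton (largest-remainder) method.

The standard divisor is 2403504/30 ≈ 80116.8.
Standard quotas: Theta 2.3436, Eta 10.1854, Delta 11.4081, Epsilon 2.8980, Beta 3.1649.
Lower quotas: Theta 2, Eta 10, Delta 11, Epsilon 2, Beta 3 (sum 28, leaving 2 seats).
Remainders in descending order: Epsilon 0.8980, Delta 0.4081, Theta 0.3436, Eta 0.1854, Beta 0.1649.
Largest remainders: Epsilon, Delta receive the extra seats.

Theta: 2, Eta: 10, Delta: 12, Epsilon: 3, Beta: 3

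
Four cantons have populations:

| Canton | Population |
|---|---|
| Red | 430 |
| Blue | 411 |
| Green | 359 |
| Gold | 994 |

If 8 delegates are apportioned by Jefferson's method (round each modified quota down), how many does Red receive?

2

Standard divisor 2194/8 ≈ 274.25; standard quotas: Red 1.568, Blue 1.499, Green 1.309, Gold 3.624.
Rounding down gives 1, 1, 1, 3 = 6 seats, so the divisor must be adjusted.
With modified divisor 210: modified quotas Red 2.048, Blue 1.957, Green 1.710, Gold 4.733.
Rounding down: Red 2, Blue 1, Green 1, Gold 4 (total 8).
Red receives 2.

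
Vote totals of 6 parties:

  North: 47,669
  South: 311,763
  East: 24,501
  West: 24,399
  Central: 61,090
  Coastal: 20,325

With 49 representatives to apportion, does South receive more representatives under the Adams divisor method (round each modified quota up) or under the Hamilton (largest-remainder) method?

Adams: North 5, South 30, East 3, West 3, Central 6, Coastal 2.
Hamilton: North 5, South 31, East 3, West 2, Central 6, Coastal 2.
South gets 30 under Adams and 31 under Hamilton.

Hamilton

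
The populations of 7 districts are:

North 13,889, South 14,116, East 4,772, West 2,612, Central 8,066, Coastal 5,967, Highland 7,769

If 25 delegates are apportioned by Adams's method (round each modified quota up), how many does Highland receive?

Standard divisor 57191/25 ≈ 2287.64; standard quotas: North 6.071, South 6.171, East 2.086, West 1.142, Central 3.526, Coastal 2.608, Highland 3.396.
Rounding up gives 7, 7, 3, 2, 4, 3, 4 = 30 seats, so the divisor must be adjusted.
With modified divisor 2665.67: modified quotas North 5.210, South 5.295, East 1.790, West 0.980, Central 3.026, Coastal 2.238, Highland 2.914.
Rounding up: North 6, South 6, East 2, West 1, Central 4, Coastal 3, Highland 3 (total 25).
Highland receives 3.

3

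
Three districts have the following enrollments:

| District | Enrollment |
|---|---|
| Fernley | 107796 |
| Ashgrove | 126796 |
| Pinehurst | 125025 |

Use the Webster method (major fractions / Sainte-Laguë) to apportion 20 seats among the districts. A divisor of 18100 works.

Fernley 6, Ashgrove 7, Pinehurst 7

With modified divisor 18100: modified quotas Fernley 5.956, Ashgrove 7.005, Pinehurst 6.907.
Rounding to the nearest integer: Fernley 6, Ashgrove 7, Pinehurst 7 (total 20).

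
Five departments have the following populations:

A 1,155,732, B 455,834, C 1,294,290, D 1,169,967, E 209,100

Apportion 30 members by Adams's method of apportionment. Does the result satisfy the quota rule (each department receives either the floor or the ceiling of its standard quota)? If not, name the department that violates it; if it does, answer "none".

Standard quotas: A 8.092, B 3.191, C 9.062, D 8.191, E 1.464.
Adams allocation: A 8, B 3, C 9, D 8, E 2.
Every allocation lies between the lower and upper quota.

none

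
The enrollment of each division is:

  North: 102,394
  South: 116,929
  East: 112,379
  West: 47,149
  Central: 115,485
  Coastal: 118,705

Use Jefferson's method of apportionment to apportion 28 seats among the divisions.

North 5, South 5, East 5, West 2, Central 5, Coastal 6

Standard divisor 613041/28 ≈ 21894.321; standard quotas: North 4.677, South 5.341, East 5.133, West 2.153, Central 5.275, Coastal 5.422.
Rounding down gives 4, 5, 5, 2, 5, 5 = 26 seats, so the divisor must be adjusted.
With modified divisor 19600: modified quotas North 5.224, South 5.966, East 5.734, West 2.406, Central 5.892, Coastal 6.056.
Rounding down: North 5, South 5, East 5, West 2, Central 5, Coastal 6 (total 28).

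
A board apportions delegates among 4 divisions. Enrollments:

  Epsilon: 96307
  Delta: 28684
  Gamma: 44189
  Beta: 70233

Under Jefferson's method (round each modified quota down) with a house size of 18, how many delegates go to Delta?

2

Standard divisor 239413/18 ≈ 13300.722; standard quotas: Epsilon 7.241, Delta 2.157, Gamma 3.322, Beta 5.280.
Rounding down gives 7, 2, 3, 5 = 17 seats, so the divisor must be adjusted.
With modified divisor 11900: modified quotas Epsilon 8.093, Delta 2.410, Gamma 3.713, Beta 5.902.
Rounding down: Epsilon 8, Delta 2, Gamma 3, Beta 5 (total 18).
Delta receives 2.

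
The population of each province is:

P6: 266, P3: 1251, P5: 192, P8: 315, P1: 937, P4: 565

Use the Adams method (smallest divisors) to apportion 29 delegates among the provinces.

P6: 2, P3: 10, P5: 2, P8: 3, P1: 7, P4: 5

Standard divisor 3526/29 ≈ 121.586; standard quotas: P6 2.188, P3 10.289, P5 1.579, P8 2.591, P1 7.706, P4 4.647.
Rounding up gives 3, 11, 2, 3, 8, 5 = 32 seats, so the divisor must be adjusted.
With modified divisor 136: modified quotas P6 1.956, P3 9.199, P5 1.412, P8 2.316, P1 6.890, P4 4.154.
Rounding up: P6 2, P3 10, P5 2, P8 3, P1 7, P4 5 (total 29).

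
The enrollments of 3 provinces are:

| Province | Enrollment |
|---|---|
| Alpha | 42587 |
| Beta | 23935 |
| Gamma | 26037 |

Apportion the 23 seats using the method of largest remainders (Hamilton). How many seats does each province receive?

Total 92559; standard divisor 92559/23 ≈ 4024.304.
Standard quotas: Alpha 10.5825, Beta 5.9476, Gamma 6.4699.
Lower quotas: Alpha 10, Beta 5, Gamma 6 (sum 21, leaving 2 seats).
Remainders in descending order: Beta 0.9476, Alpha 0.5825, Gamma 0.4699.
Largest remainders: Beta, Alpha receive the extra seats.

Alpha 11; Beta 6; Gamma 6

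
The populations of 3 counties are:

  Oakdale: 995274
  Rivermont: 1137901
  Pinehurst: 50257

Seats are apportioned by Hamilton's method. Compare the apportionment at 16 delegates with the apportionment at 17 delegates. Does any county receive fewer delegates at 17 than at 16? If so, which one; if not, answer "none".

At 16 seats: Oakdale 7, Rivermont 8, Pinehurst 1.
At 17 seats: Oakdale 8, Rivermont 9, Pinehurst 0.
Pinehurst drops from 1 to 0.

Pinehurst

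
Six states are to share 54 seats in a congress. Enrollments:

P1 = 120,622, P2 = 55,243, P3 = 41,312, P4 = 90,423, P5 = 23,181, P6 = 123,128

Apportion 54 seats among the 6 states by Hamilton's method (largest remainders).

Total 453909; standard divisor 453909/54 ≈ 8405.722.
Standard quotas: P1 14.3500, P2 6.5721, P3 4.9147, P4 10.7573, P5 2.7578, P6 14.6481.
Lower quotas: P1 14, P2 6, P3 4, P4 10, P5 2, P6 14 (sum 50, leaving 4 seats).
Remainders in descending order: P3 0.9147, P5 0.7578, P4 0.7573, P6 0.6481, P2 0.5721, P1 0.3500.
Largest remainders: P3, P5, P4, P6 receive the extra seats.

P1: 14, P2: 6, P3: 5, P4: 11, P5: 3, P6: 15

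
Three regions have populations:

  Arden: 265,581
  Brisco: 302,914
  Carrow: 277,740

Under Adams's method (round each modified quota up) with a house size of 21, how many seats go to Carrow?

7

Standard divisor 846235/21 ≈ 40296.905; standard quotas: Arden 6.591, Brisco 7.517, Carrow 6.892.
Rounding up gives 7, 8, 7 = 22 seats, so the divisor must be adjusted.
With modified divisor 43800: modified quotas Arden 6.063, Brisco 6.916, Carrow 6.341.
Rounding up: Arden 7, Brisco 7, Carrow 7 (total 21).
Carrow receives 7.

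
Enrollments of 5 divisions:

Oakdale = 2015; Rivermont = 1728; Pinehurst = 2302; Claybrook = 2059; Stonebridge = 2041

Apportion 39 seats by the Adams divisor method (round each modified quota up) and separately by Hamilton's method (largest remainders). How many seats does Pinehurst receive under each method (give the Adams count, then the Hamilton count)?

Adams: Oakdale 8, Rivermont 7, Pinehurst 8, Claybrook 8, Stonebridge 8.
Hamilton: Oakdale 8, Rivermont 6, Pinehurst 9, Claybrook 8, Stonebridge 8.
Pinehurst gets 8 under Adams and 9 under Hamilton.

8 and 9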